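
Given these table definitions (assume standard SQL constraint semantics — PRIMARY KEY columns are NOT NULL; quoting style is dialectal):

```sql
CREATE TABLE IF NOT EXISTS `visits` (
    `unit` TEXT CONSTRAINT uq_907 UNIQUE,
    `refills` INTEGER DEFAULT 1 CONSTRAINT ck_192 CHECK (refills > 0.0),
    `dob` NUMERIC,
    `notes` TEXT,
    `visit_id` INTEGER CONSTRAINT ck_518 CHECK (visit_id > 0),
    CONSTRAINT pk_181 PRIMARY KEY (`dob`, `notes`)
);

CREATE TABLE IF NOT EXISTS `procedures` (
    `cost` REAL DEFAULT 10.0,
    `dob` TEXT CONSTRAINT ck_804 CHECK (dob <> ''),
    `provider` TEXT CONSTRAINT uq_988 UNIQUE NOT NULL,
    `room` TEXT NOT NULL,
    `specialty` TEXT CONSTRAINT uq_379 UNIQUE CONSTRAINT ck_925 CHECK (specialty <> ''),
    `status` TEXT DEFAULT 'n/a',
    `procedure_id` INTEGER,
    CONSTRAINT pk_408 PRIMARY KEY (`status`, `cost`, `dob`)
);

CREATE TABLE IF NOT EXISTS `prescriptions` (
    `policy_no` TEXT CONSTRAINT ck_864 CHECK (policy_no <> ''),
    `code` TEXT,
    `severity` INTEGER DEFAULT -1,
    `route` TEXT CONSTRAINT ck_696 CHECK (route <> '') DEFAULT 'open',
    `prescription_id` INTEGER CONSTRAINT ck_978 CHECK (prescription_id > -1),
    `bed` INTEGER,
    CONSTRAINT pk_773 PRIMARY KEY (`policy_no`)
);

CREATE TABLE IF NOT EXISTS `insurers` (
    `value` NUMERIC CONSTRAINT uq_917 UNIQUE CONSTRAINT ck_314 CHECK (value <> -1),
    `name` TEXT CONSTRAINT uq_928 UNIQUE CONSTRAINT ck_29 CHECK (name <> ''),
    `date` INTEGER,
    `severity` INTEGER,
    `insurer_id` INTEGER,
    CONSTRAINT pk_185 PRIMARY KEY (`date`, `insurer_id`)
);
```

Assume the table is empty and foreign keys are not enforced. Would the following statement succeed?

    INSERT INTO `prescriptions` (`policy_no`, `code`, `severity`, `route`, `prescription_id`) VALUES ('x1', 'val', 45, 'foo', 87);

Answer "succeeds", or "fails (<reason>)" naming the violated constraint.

NOT NULL columns: policy_no is supplied.
CHECK constraints: 'x1' satisfies (policy_no <> ''); 'foo' satisfies (route <> ''); 87 satisfies (prescription_id > -1).
No constraint is violated.

succeeds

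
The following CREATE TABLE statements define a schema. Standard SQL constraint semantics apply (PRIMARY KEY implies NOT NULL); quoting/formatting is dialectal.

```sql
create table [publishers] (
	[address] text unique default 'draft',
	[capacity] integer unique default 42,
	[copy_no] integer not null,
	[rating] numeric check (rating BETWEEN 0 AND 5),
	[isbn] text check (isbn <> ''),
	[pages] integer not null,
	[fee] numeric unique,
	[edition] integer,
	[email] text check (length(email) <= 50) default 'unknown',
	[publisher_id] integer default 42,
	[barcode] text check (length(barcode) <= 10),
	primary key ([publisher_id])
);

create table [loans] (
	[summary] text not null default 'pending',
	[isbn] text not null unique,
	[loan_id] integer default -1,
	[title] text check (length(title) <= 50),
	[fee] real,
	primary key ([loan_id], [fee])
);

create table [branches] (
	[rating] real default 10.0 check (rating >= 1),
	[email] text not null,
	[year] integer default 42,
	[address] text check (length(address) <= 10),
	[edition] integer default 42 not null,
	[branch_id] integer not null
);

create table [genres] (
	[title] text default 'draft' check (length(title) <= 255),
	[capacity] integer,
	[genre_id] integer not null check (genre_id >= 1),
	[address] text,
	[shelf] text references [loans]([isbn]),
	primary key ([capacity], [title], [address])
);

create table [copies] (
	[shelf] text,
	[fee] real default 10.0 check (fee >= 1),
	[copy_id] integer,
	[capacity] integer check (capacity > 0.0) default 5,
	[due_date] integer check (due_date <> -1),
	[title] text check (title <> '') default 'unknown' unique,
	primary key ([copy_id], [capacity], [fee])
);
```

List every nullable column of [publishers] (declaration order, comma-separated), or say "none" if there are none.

address, capacity, rating, isbn, fee, edition, email, barcode

- address: UNIQUE does not imply NOT NULL → nullable.
- capacity: UNIQUE does not imply NOT NULL → nullable.
- copy_no: declared NOT NULL → not nullable.
- rating: CHECK does not forbid NULL (a CHECK constraint passes when its expression is NULL) → nullable.
- isbn: CHECK does not forbid NULL (a CHECK constraint passes when its expression is NULL) → nullable.
- pages: declared NOT NULL → not nullable.
- fee: UNIQUE does not imply NOT NULL → nullable.
- edition: no NOT NULL constraint applies → nullable.
- email: CHECK does not forbid NULL (a CHECK constraint passes when its expression is NULL) → nullable.
- publisher_id: part of the PRIMARY KEY, which implies NOT NULL → not nullable.
- barcode: CHECK does not forbid NULL (a CHECK constraint passes when its expression is NULL) → nullable.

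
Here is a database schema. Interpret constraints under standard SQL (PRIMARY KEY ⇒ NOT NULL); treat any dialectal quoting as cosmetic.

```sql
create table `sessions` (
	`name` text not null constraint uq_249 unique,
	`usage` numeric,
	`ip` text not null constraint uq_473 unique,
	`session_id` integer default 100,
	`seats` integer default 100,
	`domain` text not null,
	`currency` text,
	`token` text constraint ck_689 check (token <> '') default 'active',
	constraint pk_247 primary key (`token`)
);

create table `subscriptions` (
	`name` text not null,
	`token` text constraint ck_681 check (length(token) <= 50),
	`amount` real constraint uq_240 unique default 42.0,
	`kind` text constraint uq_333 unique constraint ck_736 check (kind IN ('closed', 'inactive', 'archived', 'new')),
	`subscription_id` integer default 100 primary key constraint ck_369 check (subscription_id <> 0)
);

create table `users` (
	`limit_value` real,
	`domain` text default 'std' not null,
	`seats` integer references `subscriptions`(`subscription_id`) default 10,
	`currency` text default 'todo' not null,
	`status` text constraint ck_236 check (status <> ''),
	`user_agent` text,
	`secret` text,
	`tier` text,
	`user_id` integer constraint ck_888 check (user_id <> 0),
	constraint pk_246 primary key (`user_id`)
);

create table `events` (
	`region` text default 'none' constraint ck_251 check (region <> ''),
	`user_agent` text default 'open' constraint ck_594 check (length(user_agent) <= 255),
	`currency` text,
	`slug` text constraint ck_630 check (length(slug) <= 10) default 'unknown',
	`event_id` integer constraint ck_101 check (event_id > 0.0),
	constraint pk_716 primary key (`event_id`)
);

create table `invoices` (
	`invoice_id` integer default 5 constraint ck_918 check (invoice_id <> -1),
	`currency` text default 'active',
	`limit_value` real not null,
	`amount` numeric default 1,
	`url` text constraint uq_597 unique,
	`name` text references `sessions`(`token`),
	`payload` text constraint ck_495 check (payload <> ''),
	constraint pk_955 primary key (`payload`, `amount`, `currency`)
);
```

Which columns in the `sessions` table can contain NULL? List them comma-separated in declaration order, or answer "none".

- name: declared NOT NULL → not nullable.
- usage: no NOT NULL constraint applies → nullable.
- ip: declared NOT NULL → not nullable.
- session_id: DEFAULT only fills an omitted column; an explicit NULL is still allowed → nullable.
- seats: DEFAULT only fills an omitted column; an explicit NULL is still allowed → nullable.
- domain: declared NOT NULL → not nullable.
- currency: no NOT NULL constraint applies → nullable.
- token: part of the PRIMARY KEY, which implies NOT NULL → not nullable.

usage, session_id, seats, currency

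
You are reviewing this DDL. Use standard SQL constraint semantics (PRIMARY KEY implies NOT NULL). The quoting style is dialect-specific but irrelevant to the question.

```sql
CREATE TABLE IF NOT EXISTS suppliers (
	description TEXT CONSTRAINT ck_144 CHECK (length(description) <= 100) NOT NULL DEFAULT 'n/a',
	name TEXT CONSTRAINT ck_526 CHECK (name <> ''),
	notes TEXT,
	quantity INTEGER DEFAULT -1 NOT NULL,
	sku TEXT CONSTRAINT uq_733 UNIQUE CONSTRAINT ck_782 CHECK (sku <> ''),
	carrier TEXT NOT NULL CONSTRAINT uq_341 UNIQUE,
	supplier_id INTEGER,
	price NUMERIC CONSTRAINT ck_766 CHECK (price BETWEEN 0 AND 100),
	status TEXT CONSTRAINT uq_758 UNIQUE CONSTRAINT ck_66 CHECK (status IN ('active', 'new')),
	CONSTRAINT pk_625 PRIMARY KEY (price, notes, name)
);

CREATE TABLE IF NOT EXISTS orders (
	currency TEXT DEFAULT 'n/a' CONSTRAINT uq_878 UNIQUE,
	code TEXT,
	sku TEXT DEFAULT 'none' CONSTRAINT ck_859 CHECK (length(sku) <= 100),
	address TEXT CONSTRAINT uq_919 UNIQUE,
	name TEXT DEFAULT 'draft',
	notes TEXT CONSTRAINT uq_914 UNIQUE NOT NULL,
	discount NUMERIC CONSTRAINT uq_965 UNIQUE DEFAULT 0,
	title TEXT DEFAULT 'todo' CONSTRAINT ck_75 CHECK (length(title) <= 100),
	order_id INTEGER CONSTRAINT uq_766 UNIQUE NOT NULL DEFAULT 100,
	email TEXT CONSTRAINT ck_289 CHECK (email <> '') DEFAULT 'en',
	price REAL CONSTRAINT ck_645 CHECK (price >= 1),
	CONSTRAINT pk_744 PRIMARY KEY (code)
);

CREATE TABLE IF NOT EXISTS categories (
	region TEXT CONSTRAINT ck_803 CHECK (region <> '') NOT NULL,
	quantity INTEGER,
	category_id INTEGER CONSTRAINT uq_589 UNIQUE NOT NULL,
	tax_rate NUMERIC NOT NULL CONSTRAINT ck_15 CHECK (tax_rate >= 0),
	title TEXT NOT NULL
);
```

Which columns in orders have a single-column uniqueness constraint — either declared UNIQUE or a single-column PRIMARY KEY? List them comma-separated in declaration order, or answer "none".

currency, code, address, notes, discount, order_id

- currency: declared UNIQUE → unique.
- code: single-column PRIMARY KEY → unique.
- sku: no UNIQUE or single-column PK constraint.
- address: declared UNIQUE → unique.
- name: no UNIQUE or single-column PK constraint.
- notes: declared UNIQUE → unique.
- discount: declared UNIQUE → unique.
- title: no UNIQUE or single-column PK constraint.
- order_id: declared UNIQUE → unique.
- email: no UNIQUE or single-column PK constraint.
- price: no UNIQUE or single-column PK constraint.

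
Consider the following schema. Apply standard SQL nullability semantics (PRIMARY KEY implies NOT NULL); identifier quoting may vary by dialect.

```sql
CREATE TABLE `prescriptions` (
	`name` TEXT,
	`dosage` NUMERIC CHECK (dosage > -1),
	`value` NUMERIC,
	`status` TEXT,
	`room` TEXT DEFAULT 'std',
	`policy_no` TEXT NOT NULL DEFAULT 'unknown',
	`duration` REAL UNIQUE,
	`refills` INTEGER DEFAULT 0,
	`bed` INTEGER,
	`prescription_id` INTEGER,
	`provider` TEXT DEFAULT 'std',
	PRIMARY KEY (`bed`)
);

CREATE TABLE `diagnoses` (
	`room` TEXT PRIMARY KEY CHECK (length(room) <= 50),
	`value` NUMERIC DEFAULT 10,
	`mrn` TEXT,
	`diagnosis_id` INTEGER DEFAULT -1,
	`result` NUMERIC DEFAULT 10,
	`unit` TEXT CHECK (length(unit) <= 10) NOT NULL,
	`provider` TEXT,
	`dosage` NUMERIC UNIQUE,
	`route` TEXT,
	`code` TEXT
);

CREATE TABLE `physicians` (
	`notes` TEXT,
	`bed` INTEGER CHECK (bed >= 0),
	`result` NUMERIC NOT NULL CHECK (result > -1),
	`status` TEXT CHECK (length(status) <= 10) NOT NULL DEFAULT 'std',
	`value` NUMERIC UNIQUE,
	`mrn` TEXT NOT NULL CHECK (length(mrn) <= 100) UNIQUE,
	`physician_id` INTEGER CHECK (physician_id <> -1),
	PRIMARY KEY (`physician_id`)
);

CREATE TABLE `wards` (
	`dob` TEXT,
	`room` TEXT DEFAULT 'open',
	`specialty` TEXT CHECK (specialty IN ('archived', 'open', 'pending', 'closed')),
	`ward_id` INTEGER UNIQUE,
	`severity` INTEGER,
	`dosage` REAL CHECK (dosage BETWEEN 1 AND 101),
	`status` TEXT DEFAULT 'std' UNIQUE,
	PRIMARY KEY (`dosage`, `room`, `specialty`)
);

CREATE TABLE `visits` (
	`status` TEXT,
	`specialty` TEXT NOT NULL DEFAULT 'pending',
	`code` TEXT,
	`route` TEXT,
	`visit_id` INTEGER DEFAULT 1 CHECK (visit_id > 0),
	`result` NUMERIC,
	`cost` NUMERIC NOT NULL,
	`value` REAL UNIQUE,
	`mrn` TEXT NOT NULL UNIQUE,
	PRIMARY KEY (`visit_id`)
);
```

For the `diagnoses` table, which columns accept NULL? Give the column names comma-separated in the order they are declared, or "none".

- room: part of the PRIMARY KEY, which implies NOT NULL → not nullable.
- value: DEFAULT only fills an omitted column; an explicit NULL is still allowed → nullable.
- mrn: no NOT NULL constraint applies → nullable.
- diagnosis_id: DEFAULT only fills an omitted column; an explicit NULL is still allowed → nullable.
- result: DEFAULT only fills an omitted column; an explicit NULL is still allowed → nullable.
- unit: declared NOT NULL → not nullable.
- provider: no NOT NULL constraint applies → nullable.
- dosage: UNIQUE does not imply NOT NULL → nullable.
- route: no NOT NULL constraint applies → nullable.
- code: no NOT NULL constraint applies → nullable.

value, mrn, diagnosis_id, result, provider, dosage, route, code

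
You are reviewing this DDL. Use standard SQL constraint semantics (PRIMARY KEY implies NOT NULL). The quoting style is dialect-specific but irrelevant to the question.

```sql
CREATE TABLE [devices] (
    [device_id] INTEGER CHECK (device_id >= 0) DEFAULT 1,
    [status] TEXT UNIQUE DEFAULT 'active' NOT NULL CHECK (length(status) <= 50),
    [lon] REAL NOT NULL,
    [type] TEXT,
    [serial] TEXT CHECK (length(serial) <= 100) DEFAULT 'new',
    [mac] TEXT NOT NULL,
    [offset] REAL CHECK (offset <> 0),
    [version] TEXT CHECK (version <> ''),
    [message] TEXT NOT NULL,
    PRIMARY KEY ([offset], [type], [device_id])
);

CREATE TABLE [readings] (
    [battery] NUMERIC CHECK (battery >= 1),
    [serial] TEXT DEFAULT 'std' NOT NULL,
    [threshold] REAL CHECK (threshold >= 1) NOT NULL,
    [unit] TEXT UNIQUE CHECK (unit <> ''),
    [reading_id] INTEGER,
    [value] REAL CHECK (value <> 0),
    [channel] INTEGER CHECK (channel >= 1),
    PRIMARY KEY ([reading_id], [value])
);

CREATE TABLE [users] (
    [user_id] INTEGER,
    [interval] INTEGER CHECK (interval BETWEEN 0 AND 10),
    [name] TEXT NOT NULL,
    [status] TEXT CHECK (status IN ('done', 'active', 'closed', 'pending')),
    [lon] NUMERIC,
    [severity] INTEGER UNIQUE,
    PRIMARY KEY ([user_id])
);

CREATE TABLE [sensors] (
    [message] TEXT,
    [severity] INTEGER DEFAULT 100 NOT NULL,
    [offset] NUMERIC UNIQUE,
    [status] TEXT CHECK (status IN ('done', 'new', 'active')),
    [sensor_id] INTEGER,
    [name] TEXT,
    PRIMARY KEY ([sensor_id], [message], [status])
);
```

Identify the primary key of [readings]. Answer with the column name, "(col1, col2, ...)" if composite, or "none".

A table-level PRIMARY KEY clause names 2 columns: reading_id, value.
This is a composite key — the combination is unique, not each column individually.

(reading_id, value)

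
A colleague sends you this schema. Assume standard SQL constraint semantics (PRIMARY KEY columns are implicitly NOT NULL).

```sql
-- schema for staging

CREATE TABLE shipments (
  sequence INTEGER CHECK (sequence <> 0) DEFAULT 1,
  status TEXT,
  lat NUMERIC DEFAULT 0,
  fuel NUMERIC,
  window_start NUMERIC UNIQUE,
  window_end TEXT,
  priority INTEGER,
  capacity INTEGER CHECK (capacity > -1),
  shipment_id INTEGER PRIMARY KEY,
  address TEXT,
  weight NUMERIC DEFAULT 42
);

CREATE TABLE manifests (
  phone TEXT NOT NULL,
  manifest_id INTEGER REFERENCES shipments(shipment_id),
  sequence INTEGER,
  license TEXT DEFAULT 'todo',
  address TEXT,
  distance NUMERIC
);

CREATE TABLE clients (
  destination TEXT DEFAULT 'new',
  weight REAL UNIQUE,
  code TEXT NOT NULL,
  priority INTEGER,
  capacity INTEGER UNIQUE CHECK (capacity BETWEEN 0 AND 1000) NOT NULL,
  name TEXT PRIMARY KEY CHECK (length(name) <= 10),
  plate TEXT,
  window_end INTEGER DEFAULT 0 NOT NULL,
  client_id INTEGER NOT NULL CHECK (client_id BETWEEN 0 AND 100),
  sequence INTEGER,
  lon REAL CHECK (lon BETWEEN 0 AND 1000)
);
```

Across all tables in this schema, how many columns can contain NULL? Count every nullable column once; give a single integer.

21

shipments: 10 nullable (sequence, status, lat, fuel, window_start, window_end, priority, capacity, address, weight — PK (shipment_id) and explicit NOT NULL columns excluded).
manifests: 5 nullable (manifest_id, sequence, license, address, distance — PK none and explicit NOT NULL columns excluded).
clients: 6 nullable (destination, weight, priority, plate, sequence, lon — PK (name) and explicit NOT NULL columns excluded).
Total: 10 + 5 + 6 = 21.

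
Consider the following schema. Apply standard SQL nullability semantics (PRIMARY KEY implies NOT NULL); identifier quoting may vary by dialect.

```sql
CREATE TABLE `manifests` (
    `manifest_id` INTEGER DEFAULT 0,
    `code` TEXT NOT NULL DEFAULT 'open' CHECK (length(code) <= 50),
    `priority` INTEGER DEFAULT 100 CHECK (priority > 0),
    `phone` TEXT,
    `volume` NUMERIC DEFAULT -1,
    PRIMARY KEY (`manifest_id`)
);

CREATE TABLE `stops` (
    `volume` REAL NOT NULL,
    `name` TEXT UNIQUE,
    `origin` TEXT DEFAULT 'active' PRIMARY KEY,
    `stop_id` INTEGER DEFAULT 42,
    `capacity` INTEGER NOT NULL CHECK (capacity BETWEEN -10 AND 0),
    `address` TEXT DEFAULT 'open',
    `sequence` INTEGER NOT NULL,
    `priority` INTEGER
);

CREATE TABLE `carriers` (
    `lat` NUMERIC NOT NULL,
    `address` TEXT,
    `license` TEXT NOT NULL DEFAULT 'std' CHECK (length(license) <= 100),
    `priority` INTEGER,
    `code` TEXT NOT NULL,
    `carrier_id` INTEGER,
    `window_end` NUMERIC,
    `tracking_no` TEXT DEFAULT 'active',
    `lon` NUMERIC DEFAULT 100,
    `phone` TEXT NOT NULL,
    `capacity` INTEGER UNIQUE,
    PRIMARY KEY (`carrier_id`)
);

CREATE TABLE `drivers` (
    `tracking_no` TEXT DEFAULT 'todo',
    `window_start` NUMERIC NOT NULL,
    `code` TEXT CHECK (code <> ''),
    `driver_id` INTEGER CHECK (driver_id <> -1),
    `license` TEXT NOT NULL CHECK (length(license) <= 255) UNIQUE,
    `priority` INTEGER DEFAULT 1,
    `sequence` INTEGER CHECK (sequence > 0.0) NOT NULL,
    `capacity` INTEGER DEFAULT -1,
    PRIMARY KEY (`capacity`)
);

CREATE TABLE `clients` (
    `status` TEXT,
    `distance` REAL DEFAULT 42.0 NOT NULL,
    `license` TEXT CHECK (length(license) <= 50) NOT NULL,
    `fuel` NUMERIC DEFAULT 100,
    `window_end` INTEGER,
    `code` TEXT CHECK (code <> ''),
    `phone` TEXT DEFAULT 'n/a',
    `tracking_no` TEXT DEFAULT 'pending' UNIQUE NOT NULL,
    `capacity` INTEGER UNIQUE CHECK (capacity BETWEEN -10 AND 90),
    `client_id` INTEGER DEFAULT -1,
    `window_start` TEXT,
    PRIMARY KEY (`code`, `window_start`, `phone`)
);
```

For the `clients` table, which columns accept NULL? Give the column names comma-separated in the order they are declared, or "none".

status, fuel, window_end, capacity, client_id

- status: no NOT NULL constraint applies → nullable.
- distance: declared NOT NULL → not nullable.
- license: declared NOT NULL → not nullable.
- fuel: DEFAULT only fills an omitted column; an explicit NULL is still allowed → nullable.
- window_end: no NOT NULL constraint applies → nullable.
- code: part of the PRIMARY KEY, which implies NOT NULL → not nullable.
- phone: part of the PRIMARY KEY, which implies NOT NULL → not nullable.
- tracking_no: declared NOT NULL → not nullable.
- capacity: CHECK does not forbid NULL (a CHECK constraint passes when its expression is NULL) → nullable.
- client_id: DEFAULT only fills an omitted column; an explicit NULL is still allowed → nullable.
- window_start: part of the PRIMARY KEY, which implies NOT NULL → not nullable.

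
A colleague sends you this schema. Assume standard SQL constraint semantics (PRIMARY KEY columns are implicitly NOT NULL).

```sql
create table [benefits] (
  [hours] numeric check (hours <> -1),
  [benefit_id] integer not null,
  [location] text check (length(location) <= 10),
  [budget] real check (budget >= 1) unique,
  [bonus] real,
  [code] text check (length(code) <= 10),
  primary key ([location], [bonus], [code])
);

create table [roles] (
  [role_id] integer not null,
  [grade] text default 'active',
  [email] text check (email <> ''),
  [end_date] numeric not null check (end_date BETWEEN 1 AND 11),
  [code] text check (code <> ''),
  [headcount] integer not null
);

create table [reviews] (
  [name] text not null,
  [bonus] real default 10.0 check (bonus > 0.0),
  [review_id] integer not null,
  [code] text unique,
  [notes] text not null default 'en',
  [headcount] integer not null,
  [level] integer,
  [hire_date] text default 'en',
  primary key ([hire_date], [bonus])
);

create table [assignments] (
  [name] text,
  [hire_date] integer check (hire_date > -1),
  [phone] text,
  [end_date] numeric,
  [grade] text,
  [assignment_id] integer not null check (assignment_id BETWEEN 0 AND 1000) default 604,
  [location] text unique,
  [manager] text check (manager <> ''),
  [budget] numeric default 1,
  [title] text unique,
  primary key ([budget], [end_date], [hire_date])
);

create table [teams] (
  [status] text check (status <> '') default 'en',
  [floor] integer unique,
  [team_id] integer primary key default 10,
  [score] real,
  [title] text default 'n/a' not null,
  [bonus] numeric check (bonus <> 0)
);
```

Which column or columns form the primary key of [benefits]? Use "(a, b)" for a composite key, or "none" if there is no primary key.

A table-level PRIMARY KEY clause names 3 columns: location, bonus, code.
This is a composite key — the combination is unique, not each column individually.

(location, bonus, code)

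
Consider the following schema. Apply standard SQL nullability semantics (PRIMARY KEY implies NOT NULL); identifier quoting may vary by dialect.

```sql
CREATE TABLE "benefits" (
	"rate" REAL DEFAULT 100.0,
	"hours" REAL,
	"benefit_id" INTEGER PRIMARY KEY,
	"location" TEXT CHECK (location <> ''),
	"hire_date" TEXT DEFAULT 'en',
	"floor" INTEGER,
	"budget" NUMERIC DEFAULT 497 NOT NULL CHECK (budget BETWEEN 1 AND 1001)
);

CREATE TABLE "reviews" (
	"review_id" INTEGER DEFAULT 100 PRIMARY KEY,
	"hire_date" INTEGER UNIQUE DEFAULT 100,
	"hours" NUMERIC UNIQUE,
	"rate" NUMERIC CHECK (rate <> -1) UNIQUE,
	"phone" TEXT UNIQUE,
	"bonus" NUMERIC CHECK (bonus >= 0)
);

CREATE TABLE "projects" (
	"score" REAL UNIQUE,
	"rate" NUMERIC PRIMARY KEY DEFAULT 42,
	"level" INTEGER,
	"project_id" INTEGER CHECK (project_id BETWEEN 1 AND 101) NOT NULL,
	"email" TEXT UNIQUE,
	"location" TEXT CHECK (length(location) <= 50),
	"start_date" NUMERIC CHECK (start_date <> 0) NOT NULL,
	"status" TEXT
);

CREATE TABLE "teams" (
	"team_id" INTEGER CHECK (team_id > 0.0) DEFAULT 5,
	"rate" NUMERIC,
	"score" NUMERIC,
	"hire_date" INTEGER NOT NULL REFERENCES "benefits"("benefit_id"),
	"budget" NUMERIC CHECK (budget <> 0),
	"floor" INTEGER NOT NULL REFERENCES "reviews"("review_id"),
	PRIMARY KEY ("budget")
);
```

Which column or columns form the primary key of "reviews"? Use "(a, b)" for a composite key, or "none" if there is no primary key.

review_id is declared PRIMARY KEY inline on the column.

review_id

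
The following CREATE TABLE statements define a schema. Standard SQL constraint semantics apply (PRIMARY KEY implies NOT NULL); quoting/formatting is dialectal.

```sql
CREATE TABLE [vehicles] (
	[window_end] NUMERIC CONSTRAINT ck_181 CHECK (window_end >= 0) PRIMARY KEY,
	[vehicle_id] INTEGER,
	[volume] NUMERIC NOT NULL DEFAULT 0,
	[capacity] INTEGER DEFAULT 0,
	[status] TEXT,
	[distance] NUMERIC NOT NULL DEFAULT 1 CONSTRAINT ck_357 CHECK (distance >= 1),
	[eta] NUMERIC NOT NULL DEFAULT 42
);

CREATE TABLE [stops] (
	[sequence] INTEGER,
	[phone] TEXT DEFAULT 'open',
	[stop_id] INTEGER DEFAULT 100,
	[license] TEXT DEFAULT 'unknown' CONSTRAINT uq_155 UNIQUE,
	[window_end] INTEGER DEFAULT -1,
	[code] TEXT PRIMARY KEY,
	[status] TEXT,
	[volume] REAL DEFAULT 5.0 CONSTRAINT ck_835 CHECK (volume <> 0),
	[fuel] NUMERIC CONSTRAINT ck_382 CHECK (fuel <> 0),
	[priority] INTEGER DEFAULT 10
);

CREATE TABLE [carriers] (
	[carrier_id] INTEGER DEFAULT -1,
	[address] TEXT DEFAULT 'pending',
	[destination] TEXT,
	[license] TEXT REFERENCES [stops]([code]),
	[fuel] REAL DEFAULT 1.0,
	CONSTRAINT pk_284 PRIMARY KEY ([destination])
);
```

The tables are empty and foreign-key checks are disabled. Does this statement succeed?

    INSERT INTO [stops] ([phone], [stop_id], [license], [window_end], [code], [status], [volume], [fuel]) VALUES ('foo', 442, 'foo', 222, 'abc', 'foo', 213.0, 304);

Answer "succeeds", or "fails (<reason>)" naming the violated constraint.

succeeds

NOT NULL columns: code is supplied.
CHECK constraints: 213.0 satisfies (volume <> 0); 304 satisfies (fuel <> 0).
No constraint is violated.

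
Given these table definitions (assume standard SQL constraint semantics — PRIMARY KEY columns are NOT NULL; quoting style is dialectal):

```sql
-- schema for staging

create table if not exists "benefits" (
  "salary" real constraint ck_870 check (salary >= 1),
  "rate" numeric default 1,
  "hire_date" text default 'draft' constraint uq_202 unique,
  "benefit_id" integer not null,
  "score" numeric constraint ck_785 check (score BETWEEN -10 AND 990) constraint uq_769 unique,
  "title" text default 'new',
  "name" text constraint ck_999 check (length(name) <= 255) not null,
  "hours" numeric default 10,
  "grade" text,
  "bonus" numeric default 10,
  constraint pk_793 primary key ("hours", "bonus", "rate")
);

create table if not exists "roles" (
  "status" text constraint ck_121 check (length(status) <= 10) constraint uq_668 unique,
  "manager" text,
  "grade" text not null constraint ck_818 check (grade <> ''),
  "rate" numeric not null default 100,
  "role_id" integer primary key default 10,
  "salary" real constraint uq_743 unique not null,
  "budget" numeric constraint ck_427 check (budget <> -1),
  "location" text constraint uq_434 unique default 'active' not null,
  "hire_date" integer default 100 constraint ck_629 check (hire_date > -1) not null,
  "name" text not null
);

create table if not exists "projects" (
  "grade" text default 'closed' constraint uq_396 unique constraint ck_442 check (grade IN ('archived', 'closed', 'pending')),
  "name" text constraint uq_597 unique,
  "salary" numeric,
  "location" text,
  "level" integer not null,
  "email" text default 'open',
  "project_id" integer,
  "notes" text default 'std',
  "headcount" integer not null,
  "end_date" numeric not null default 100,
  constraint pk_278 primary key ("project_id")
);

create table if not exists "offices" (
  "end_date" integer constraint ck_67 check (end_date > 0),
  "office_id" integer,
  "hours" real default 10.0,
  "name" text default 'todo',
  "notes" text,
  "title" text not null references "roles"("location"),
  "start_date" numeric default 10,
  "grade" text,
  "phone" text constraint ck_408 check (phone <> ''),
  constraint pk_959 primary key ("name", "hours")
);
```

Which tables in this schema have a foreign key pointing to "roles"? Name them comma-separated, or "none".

- offices.title references roles(location).

offices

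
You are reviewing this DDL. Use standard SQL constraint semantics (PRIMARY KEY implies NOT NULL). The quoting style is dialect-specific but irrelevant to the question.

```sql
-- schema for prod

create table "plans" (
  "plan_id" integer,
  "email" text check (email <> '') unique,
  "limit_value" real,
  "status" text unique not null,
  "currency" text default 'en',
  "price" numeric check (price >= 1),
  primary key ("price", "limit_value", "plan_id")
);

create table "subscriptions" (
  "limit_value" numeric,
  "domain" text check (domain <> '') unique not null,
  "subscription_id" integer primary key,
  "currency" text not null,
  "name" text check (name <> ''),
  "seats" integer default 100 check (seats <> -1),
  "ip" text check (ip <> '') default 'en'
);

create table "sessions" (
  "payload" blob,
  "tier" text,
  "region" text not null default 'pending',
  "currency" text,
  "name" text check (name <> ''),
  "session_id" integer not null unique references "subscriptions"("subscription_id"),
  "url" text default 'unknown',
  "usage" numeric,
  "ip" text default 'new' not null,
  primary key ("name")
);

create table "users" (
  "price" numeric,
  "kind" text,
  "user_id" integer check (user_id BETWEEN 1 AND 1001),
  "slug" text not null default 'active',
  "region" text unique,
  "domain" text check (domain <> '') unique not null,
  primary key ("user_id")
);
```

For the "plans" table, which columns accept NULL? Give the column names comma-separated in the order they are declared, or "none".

email, currency

- plan_id: part of the PRIMARY KEY, which implies NOT NULL → not nullable.
- email: CHECK does not forbid NULL (a CHECK constraint passes when its expression is NULL) → nullable.
- limit_value: part of the PRIMARY KEY, which implies NOT NULL → not nullable.
- status: declared NOT NULL → not nullable.
- currency: DEFAULT only fills an omitted column; an explicit NULL is still allowed → nullable.
- price: part of the PRIMARY KEY, which implies NOT NULL → not nullable.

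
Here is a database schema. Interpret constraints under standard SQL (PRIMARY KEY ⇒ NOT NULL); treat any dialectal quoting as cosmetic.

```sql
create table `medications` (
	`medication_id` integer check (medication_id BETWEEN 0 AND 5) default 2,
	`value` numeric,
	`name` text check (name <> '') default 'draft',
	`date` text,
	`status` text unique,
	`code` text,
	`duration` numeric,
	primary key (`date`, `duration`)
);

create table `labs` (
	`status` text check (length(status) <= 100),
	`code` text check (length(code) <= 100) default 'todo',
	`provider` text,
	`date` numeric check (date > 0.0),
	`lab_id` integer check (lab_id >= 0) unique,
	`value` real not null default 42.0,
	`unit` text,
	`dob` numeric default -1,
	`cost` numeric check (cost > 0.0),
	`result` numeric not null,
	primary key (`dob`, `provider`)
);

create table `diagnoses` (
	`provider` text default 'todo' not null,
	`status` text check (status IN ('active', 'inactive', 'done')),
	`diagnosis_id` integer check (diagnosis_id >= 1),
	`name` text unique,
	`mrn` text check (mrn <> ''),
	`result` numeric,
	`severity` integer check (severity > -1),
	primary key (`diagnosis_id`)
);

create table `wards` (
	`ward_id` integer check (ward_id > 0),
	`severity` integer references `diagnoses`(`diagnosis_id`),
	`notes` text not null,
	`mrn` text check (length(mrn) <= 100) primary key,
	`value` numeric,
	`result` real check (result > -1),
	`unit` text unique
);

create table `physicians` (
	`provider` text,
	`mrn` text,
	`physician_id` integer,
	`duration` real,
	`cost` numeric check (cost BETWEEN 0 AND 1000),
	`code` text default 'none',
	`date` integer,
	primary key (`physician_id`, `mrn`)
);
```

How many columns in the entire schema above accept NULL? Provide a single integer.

medications: 5 nullable (medication_id, value, name, status, code — PK (date, duration) and explicit NOT NULL columns excluded).
labs: 6 nullable (status, code, date, lab_id, unit, cost — PK (dob, provider) and explicit NOT NULL columns excluded).
diagnoses: 5 nullable (status, name, mrn, result, severity — PK (diagnosis_id) and explicit NOT NULL columns excluded).
wards: 5 nullable (ward_id, severity, value, result, unit — PK (mrn) and explicit NOT NULL columns excluded).
physicians: 5 nullable (provider, duration, cost, code, date — PK (physician_id, mrn) and explicit NOT NULL columns excluded).
Total: 5 + 6 + 5 + 5 + 5 = 26.

26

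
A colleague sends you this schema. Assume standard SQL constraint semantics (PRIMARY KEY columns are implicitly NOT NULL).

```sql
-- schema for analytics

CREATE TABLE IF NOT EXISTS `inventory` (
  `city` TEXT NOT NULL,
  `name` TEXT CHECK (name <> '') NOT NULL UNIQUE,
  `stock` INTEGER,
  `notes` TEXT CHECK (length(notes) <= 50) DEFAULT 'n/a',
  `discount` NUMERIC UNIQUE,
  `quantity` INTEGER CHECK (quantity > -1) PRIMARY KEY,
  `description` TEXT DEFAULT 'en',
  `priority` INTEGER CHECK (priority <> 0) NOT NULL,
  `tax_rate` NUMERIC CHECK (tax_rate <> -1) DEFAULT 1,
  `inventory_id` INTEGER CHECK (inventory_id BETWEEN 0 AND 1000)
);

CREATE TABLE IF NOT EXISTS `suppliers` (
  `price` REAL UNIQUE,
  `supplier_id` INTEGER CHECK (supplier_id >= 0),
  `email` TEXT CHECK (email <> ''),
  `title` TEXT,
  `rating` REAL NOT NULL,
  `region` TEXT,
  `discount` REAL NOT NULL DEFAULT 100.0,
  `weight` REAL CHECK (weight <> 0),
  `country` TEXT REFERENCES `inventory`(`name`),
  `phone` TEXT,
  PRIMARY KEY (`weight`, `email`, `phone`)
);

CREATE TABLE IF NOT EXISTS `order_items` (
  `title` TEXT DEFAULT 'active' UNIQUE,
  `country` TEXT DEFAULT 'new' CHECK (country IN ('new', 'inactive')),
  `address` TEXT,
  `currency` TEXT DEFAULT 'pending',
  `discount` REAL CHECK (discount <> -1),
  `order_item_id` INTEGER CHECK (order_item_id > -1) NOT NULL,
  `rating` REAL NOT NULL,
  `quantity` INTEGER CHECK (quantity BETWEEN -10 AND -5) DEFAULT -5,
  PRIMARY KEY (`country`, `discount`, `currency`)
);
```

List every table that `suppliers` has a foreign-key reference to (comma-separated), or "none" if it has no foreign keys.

inventory

- country REFERENCES inventory(name).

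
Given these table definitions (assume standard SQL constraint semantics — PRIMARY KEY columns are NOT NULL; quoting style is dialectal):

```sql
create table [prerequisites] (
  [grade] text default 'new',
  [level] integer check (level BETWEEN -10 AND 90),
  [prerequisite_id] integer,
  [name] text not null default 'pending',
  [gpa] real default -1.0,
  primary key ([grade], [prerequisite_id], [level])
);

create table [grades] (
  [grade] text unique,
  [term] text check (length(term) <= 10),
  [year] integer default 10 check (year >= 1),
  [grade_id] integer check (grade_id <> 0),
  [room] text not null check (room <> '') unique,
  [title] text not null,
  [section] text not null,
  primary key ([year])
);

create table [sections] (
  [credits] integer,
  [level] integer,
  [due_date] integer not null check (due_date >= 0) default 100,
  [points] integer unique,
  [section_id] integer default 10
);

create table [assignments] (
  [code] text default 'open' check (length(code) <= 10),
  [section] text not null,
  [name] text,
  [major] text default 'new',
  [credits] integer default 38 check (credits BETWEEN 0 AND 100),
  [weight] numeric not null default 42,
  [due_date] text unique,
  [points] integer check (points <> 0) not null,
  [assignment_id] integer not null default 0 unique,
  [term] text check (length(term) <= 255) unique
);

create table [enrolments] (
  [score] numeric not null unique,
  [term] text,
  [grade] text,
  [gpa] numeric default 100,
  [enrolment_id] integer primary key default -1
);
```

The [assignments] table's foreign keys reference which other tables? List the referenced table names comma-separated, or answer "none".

none

No column in assignments has a REFERENCES clause.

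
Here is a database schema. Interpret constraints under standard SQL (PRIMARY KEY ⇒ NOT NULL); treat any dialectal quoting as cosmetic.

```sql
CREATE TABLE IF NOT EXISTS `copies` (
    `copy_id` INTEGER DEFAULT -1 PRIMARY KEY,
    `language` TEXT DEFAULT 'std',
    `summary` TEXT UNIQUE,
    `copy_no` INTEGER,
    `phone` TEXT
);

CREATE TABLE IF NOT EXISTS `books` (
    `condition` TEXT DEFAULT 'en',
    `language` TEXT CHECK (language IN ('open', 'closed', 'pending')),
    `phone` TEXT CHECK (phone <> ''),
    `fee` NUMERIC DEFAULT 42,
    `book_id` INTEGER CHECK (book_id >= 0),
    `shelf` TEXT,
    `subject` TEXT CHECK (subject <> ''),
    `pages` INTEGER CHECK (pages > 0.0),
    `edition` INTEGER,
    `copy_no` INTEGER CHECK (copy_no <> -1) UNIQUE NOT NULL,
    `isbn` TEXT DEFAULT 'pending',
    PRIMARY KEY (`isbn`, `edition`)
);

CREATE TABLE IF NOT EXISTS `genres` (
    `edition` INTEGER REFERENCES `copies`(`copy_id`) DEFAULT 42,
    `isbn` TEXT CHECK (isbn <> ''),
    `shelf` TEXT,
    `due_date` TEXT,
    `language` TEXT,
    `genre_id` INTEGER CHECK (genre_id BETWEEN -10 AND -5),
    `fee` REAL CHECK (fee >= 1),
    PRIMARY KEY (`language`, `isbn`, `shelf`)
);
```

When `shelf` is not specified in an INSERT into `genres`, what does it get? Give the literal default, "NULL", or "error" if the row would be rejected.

shelf has no DEFAULT clause.
Omitting it would insert NULL, but it is part of the PRIMARY KEY, so the INSERT fails.

error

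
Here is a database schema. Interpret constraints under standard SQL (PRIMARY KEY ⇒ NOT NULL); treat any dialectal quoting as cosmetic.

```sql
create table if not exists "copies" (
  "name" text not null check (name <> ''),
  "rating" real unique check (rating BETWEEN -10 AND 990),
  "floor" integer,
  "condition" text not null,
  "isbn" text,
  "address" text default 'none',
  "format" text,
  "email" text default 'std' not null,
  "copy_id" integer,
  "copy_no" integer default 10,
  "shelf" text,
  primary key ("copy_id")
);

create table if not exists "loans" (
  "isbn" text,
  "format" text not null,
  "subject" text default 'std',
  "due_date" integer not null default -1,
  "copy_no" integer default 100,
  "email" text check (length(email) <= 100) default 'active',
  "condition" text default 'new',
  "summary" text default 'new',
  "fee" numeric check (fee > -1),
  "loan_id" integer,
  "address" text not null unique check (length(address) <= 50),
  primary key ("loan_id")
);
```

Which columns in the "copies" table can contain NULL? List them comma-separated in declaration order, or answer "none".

- name: declared NOT NULL → not nullable.
- rating: CHECK does not forbid NULL (a CHECK constraint passes when its expression is NULL) → nullable.
- floor: no NOT NULL constraint applies → nullable.
- condition: declared NOT NULL → not nullable.
- isbn: no NOT NULL constraint applies → nullable.
- address: DEFAULT only fills an omitted column; an explicit NULL is still allowed → nullable.
- format: no NOT NULL constraint applies → nullable.
- email: declared NOT NULL → not nullable.
- copy_id: part of the PRIMARY KEY, which implies NOT NULL → not nullable.
- copy_no: DEFAULT only fills an omitted column; an explicit NULL is still allowed → nullable.
- shelf: no NOT NULL constraint applies → nullable.

rating, floor, isbn, address, format, copy_no, shelf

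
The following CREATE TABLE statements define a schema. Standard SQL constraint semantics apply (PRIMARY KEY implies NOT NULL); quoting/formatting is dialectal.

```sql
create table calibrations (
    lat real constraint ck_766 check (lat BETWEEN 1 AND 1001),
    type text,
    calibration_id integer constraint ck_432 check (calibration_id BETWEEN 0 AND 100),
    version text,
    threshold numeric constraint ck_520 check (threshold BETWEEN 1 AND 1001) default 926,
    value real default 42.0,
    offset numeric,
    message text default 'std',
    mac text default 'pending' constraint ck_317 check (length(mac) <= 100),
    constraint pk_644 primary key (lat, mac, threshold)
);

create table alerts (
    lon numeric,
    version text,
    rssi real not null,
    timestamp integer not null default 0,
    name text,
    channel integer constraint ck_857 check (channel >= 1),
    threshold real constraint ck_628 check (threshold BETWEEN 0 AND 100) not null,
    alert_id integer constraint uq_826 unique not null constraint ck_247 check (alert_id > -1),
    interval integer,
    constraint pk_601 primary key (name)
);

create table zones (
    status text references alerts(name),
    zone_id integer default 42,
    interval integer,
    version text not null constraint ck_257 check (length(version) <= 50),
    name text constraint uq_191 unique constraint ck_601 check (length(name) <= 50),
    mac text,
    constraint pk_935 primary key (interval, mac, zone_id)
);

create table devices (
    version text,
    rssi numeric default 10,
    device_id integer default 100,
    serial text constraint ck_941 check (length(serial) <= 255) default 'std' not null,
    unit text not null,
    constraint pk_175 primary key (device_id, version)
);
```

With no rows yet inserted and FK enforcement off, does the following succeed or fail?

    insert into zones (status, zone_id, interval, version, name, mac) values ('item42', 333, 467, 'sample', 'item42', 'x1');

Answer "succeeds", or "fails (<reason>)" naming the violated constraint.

NOT NULL columns: interval is supplied; mac is supplied; version is supplied; zone_id is supplied.
CHECK constraints: 'sample' satisfies (length(version) <= 50); 'item42' satisfies (length(name) <= 50).
No constraint is violated.

succeeds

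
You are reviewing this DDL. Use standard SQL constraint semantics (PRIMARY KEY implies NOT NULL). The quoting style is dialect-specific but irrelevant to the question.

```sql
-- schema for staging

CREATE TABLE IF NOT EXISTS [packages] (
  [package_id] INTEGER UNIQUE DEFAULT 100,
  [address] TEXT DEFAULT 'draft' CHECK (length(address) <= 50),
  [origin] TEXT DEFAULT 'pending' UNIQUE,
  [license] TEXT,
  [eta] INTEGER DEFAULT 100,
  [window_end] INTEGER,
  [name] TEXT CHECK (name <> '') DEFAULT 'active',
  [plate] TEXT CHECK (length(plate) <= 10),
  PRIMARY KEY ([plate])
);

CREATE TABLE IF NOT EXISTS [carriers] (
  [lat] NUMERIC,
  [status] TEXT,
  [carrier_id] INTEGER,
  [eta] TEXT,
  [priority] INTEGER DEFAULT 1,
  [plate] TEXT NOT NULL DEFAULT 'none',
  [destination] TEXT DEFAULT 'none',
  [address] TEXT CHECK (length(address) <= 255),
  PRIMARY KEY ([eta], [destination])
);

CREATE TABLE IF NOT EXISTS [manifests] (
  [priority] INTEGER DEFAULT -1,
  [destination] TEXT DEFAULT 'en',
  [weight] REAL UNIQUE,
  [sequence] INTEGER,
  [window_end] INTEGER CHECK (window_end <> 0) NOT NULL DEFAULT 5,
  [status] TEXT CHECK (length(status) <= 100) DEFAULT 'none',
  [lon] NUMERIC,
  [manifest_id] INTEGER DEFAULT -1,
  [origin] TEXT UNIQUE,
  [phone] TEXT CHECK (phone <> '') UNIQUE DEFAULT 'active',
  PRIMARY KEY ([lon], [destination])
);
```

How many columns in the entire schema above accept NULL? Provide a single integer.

19

packages: 7 nullable (package_id, address, origin, license, eta, window_end, name — PK (plate) and explicit NOT NULL columns excluded).
carriers: 5 nullable (lat, status, carrier_id, priority, address — PK (eta, destination) and explicit NOT NULL columns excluded).
manifests: 7 nullable (priority, weight, sequence, status, manifest_id, origin, phone — PK (lon, destination) and explicit NOT NULL columns excluded).
Total: 7 + 5 + 7 = 19.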